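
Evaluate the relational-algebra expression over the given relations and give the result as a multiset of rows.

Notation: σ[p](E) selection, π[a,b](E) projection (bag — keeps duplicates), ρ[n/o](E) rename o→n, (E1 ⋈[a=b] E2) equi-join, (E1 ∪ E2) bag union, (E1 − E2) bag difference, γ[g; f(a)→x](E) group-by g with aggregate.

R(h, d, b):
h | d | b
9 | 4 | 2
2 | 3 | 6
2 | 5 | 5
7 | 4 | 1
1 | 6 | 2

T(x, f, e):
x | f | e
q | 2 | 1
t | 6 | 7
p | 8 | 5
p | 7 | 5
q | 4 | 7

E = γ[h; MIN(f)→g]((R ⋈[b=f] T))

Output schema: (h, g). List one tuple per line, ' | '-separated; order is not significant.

Row counts bottom-up:
  R → 5
  T → 5
  (R ⋈[b=f] T) → 3
  γ[h; MIN(f)→g]((R ⋈[b=f] T)) → 3

== RESULT ==
h | g
1 | 2
2 | 6
9 | 2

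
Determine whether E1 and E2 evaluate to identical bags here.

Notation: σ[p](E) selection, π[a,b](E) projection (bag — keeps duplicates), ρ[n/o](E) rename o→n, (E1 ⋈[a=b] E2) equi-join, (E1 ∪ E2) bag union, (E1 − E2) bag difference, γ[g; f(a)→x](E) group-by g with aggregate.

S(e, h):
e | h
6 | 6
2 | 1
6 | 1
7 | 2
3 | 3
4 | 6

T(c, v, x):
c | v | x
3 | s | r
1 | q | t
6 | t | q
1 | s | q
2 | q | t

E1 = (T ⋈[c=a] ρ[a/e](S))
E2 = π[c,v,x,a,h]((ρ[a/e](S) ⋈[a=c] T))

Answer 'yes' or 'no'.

E1 subexpression sizes:
  T → 5
  S → 6
  ρ[a/e](S) → 6
  (T ⋈[c=a] ρ[a/e](S)) → 4
E2 subexpression sizes:
  S → 6
  ρ[a/e](S) → 6
  T → 5
  (ρ[a/e](S) ⋈[a=c] T) → 4
  π[c,v,x,a,h]((ρ[a/e](S) ⋈[a=c] T)) → 4

E1 and E2 produce the same multiset:
c | v | x | a | h
2 | q | t | 2 | 1
3 | s | r | 3 | 3
6 | t | q | 6 | 1
6 | t | q | 6 | 6

yes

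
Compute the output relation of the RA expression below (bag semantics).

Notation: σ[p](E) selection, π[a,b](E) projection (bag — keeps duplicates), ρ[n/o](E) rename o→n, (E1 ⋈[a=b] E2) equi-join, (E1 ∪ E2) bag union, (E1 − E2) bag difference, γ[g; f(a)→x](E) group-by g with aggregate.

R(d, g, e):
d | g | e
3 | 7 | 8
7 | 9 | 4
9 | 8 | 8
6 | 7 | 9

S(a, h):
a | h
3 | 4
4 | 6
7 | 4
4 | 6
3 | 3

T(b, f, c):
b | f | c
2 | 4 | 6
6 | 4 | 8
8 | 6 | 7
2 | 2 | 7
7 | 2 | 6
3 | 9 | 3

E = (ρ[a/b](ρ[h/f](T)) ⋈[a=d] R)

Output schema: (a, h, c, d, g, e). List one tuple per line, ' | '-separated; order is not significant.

Per-node cardinality:
  T → 6
  ρ[h/f](T) → 6
  ρ[a/b](ρ[h/f](T)) → 6
  R → 4
  (ρ[a/b](ρ[h/f](T)) ⋈[a=d] R) → 3

== RESULT ==
a | h | c | d | g | e
3 | 9 | 3 | 3 | 7 | 8
6 | 4 | 8 | 6 | 7 | 9
7 | 2 | 6 | 7 | 9 | 4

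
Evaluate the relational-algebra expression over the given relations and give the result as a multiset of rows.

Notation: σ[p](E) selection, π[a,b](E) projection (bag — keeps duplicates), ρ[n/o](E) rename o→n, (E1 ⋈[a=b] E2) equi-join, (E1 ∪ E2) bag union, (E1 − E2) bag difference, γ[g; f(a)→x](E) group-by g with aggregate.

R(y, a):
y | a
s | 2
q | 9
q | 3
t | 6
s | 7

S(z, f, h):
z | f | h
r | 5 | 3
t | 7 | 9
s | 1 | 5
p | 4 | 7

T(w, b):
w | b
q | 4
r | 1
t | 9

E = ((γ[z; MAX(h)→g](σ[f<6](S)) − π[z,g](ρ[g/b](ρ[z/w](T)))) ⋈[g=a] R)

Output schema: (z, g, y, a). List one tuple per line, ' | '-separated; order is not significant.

Per-node cardinality:
  S → 4
  σ[f<6](S) → 3
  γ[z; MAX(h)→g](σ[f<6](S)) → 3
  T → 3
  ρ[z/w](T) → 3
  ρ[g/b](ρ[z/w](T)) → 3
  π[z,g](ρ[g/b](ρ[z/w](T))) → 3
  (γ[z; MAX(h)→g](σ[f<6](S)) − π[z,g](ρ[g/b](ρ[z/w](T)))) → 3
  R → 5
  ((γ[z; MAX(h)→g](σ[f<6](S)) − π[z,g](ρ[g/b](ρ[z/w](T)))) ⋈[g=a] R) → 2

== RESULT ==
z | g | y | a
p | 7 | s | 7
r | 3 | q | 3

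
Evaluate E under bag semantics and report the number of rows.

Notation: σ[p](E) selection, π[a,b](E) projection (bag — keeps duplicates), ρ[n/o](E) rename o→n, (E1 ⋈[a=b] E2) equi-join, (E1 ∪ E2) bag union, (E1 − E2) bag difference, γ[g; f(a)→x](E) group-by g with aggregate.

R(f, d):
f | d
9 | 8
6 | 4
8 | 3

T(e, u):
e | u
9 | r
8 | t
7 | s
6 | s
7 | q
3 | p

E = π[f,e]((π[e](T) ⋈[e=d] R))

Per-node cardinality:
  T → 6
  π[e](T) → 6
  R → 3
  (π[e](T) ⋈[e=d] R) → 2
  π[f,e]((π[e](T) ⋈[e=d] R)) → 2

|E| = 2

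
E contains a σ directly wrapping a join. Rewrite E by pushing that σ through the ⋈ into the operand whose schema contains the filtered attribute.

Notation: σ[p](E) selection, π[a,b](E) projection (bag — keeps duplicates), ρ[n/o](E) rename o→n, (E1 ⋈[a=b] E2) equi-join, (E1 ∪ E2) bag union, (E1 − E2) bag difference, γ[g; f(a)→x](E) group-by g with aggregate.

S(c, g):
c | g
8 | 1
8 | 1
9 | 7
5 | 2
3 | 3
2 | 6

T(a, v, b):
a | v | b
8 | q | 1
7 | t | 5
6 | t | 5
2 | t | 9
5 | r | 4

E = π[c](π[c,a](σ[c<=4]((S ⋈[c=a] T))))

σ filters on c, owned by the left side.
E' = π[c](π[c,a]((σ[c<=4](S) ⋈[c=a] T)))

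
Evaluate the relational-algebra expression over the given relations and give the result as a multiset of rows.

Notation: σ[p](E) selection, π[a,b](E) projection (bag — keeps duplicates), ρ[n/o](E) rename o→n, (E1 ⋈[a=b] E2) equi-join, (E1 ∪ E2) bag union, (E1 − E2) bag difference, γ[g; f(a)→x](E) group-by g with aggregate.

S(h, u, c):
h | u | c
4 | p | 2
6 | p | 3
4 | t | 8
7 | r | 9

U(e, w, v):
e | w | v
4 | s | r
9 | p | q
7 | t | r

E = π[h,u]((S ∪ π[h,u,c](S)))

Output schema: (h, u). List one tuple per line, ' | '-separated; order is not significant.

Subexpression sizes:
  S → 4
  S → 4
  π[h,u,c](S) → 4
  (S ∪ π[h,u,c](S)) → 8
  π[h,u]((S ∪ π[h,u,c](S))) → 8

== RESULT ==
h | u
4 | p
4 | p
4 | t
4 | t
6 | p
6 | p
7 | r
7 | r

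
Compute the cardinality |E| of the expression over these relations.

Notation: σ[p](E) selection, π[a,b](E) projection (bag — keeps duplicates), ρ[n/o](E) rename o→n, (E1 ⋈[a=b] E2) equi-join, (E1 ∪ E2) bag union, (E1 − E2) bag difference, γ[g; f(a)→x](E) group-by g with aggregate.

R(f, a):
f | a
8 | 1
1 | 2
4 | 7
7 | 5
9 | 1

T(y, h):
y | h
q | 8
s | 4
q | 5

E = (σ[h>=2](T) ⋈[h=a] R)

Row counts bottom-up:
  T → 3
  σ[h>=2](T) → 3
  R → 5
  (σ[h>=2](T) ⋈[h=a] R) → 1

|E| = 1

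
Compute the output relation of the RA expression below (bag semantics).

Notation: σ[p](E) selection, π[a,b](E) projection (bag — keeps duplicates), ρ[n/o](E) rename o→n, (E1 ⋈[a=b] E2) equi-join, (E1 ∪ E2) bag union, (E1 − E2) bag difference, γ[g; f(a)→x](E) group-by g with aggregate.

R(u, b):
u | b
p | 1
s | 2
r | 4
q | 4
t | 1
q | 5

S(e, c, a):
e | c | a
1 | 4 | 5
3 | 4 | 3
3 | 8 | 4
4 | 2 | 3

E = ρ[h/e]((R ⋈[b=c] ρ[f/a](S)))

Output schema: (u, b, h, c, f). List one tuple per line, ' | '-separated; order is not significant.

Row counts bottom-up:
  R → 6
  S → 4
  ρ[f/a](S) → 4
  (R ⋈[b=c] ρ[f/a](S)) → 5
  ρ[h/e]((R ⋈[b=c] ρ[f/a](S))) → 5

== RESULT ==
u | b | h | c | f
q | 4 | 1 | 4 | 5
q | 4 | 3 | 4 | 3
r | 4 | 1 | 4 | 5
r | 4 | 3 | 4 | 3
s | 2 | 4 | 2 | 3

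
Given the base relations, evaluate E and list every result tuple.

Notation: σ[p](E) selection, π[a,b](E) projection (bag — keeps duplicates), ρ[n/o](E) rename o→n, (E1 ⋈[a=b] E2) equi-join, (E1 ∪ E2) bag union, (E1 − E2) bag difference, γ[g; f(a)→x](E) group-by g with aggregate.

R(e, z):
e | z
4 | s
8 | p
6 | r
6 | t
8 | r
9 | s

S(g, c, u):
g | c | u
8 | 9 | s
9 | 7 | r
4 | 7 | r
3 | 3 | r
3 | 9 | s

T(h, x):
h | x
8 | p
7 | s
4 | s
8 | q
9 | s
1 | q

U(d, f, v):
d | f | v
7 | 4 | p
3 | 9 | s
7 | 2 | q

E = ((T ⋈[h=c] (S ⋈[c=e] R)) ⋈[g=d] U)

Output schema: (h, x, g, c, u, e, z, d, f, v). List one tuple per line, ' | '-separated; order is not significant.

Subexpression sizes:
  T → 6
  S → 5
  R → 6
  (S ⋈[c=e] R) → 2
  (T ⋈[h=c] (S ⋈[c=e] R)) → 2
  U → 3
  ((T ⋈[h=c] (S ⋈[c=e] R)) ⋈[g=d] U) → 1

== RESULT ==
h | x | g | c | u | e | z | d | f | v
9 | s | 3 | 9 | s | 9 | s | 3 | 9 | s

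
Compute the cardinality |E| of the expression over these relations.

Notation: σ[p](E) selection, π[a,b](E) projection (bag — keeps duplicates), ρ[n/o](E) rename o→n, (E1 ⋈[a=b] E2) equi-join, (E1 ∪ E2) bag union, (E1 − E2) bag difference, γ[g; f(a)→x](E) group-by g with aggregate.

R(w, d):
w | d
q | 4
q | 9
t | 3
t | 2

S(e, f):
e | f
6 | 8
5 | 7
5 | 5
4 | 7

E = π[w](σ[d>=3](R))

Row counts bottom-up:
  R → 4
  σ[d>=3](R) → 3
  π[w](σ[d>=3](R)) → 3

|E| = 3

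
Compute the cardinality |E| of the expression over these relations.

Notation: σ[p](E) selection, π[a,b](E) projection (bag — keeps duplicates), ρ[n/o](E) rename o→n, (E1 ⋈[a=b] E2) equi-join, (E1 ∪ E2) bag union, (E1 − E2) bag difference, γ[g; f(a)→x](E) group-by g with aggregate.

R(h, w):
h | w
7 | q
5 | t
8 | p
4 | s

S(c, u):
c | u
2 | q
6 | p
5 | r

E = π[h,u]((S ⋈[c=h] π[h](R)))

Per-node cardinality:
  S → 3
  R → 4
  π[h](R) → 4
  (S ⋈[c=h] π[h](R)) → 1
  π[h,u]((S ⋈[c=h] π[h](R))) → 1

|E| = 1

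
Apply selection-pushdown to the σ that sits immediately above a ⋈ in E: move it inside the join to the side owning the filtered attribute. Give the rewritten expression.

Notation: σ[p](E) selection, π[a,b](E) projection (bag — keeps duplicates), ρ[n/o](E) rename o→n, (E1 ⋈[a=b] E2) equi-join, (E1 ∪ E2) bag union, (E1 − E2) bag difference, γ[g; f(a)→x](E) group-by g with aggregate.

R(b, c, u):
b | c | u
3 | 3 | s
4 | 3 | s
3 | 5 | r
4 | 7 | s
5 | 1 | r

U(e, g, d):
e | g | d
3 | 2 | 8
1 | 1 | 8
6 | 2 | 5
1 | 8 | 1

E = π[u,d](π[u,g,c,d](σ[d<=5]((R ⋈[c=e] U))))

σ filters on d, owned by the right side.
E' = π[u,d](π[u,g,c,d]((R ⋈[c=e] σ[d<=5](U))))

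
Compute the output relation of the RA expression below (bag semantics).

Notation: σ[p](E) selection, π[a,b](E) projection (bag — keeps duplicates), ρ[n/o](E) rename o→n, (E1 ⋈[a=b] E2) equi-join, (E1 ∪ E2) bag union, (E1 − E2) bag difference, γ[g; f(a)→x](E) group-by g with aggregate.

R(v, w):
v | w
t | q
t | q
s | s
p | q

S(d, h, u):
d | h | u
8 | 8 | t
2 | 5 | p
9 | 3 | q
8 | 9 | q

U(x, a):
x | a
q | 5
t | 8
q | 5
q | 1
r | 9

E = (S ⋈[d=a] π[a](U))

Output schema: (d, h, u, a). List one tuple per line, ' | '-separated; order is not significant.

Per-node cardinality:
  S → 4
  U → 5
  π[a](U) → 5
  (S ⋈[d=a] π[a](U)) → 3

== RESULT ==
d | h | u | a
8 | 8 | t | 8
8 | 9 | q | 8
9 | 3 | q | 9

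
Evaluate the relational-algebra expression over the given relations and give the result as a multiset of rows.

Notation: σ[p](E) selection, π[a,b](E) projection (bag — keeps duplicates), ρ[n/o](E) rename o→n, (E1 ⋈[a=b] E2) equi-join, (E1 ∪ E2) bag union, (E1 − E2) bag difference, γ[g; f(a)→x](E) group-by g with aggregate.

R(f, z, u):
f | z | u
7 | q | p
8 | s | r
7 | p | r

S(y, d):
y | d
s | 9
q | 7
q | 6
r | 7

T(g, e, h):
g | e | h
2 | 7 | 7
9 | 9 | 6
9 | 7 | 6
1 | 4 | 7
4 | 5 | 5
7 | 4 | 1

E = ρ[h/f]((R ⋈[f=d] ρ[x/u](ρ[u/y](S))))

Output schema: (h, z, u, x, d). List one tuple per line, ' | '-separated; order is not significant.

Per-node cardinality:
  R → 3
  S → 4
  ρ[u/y](S) → 4
  ρ[x/u](ρ[u/y](S)) → 4
  (R ⋈[f=d] ρ[x/u](ρ[u/y](S))) → 4
  ρ[h/f]((R ⋈[f=d] ρ[x/u](ρ[u/y](S)))) → 4

== RESULT ==
h | z | u | x | d
7 | p | r | q | 7
7 | p | r | r | 7
7 | q | p | q | 7
7 | q | p | r | 7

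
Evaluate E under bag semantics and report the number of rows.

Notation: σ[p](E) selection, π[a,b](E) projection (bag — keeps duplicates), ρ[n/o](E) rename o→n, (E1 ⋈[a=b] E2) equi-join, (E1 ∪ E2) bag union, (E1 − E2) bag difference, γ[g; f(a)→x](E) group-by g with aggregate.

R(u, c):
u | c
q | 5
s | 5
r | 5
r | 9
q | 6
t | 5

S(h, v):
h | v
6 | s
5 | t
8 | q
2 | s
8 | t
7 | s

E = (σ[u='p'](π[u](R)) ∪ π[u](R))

Row counts bottom-up:
  R → 6
  π[u](R) → 6
  σ[u='p'](π[u](R)) → 0
  R → 6
  π[u](R) → 6
  (σ[u='p'](π[u](R)) ∪ π[u](R)) → 6

|E| = 6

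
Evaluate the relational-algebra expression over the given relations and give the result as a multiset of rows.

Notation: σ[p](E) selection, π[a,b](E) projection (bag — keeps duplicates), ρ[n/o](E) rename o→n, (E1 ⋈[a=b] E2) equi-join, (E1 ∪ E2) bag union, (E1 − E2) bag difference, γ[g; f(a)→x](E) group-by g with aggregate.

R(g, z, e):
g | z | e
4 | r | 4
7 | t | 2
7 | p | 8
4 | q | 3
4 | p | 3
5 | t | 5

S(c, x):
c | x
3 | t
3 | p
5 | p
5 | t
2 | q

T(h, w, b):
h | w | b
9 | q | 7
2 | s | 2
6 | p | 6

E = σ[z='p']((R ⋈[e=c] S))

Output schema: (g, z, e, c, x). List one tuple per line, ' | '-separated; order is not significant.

Stepwise |·|:
  R → 6
  S → 5
  (R ⋈[e=c] S) → 7
  σ[z='p']((R ⋈[e=c] S)) → 2

== RESULT ==
g | z | e | c | x
4 | p | 3 | 3 | p
4 | p | 3 | 3 | t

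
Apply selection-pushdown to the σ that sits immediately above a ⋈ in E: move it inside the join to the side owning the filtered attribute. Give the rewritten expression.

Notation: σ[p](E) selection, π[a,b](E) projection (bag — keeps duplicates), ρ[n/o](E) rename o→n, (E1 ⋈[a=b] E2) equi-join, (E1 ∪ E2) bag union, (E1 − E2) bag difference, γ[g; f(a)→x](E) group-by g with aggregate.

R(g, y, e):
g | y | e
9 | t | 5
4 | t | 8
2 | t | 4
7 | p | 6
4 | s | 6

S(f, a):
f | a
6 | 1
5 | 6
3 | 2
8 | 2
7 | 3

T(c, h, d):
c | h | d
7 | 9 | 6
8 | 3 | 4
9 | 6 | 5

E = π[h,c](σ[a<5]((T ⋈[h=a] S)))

σ filters on a, owned by the right side.
E' = π[h,c]((T ⋈[h=a] σ[a<5](S)))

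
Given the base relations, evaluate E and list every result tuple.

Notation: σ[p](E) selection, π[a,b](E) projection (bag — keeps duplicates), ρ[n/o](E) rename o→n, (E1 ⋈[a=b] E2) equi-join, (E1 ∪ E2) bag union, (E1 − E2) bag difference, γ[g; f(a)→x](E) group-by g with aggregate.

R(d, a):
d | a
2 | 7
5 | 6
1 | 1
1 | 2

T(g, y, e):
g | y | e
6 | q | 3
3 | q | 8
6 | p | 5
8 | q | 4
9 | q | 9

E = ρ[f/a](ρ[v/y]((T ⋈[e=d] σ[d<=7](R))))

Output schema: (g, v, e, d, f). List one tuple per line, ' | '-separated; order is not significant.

Per-node cardinality:
  T → 5
  R → 4
  σ[d<=7](R) → 4
  (T ⋈[e=d] σ[d<=7](R)) → 1
  ρ[v/y]((T ⋈[e=d] σ[d<=7](R))) → 1
  ρ[f/a](ρ[v/y]((T ⋈[e=d] σ[d<=7](R)))) → 1

== RESULT ==
g | v | e | d | f
6 | p | 5 | 5 | 6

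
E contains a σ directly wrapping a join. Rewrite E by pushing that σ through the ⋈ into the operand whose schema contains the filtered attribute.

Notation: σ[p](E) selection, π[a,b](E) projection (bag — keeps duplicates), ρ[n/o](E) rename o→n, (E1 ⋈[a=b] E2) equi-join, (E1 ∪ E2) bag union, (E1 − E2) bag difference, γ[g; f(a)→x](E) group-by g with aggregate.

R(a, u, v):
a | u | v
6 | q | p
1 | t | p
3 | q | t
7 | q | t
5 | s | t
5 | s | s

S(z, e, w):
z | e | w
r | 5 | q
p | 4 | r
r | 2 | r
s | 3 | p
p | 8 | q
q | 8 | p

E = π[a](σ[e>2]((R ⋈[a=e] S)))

σ filters on e, owned by the right side.
E' = π[a]((R ⋈[a=e] σ[e>2](S)))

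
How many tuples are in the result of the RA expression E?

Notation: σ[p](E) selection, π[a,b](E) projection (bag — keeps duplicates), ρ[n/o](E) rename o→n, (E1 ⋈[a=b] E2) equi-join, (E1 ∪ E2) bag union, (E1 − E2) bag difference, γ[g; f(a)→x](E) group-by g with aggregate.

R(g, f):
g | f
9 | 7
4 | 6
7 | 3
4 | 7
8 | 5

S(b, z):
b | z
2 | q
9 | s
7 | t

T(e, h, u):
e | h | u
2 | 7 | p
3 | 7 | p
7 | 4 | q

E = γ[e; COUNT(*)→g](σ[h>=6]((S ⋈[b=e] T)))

Stepwise |·|:
  S → 3
  T → 3
  (S ⋈[b=e] T) → 2
  σ[h>=6]((S ⋈[b=e] T)) → 1
  γ[e; COUNT(*)→g](σ[h>=6]((S ⋈[b=e] T))) → 1

|E| = 1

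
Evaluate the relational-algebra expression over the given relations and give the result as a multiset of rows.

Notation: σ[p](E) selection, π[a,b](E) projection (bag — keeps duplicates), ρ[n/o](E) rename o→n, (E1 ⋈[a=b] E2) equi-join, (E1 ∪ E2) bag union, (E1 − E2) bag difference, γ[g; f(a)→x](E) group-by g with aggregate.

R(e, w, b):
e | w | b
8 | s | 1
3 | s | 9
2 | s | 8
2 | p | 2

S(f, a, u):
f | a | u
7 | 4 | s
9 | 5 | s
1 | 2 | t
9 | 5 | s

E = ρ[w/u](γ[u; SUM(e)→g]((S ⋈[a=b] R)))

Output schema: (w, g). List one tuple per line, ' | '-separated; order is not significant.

Stepwise |·|:
  S → 4
  R → 4
  (S ⋈[a=b] R) → 1
  γ[u; SUM(e)→g]((S ⋈[a=b] R)) → 1
  ρ[w/u](γ[u; SUM(e)→g]((S ⋈[a=b] R))) → 1

== RESULT ==
w | g
t | 2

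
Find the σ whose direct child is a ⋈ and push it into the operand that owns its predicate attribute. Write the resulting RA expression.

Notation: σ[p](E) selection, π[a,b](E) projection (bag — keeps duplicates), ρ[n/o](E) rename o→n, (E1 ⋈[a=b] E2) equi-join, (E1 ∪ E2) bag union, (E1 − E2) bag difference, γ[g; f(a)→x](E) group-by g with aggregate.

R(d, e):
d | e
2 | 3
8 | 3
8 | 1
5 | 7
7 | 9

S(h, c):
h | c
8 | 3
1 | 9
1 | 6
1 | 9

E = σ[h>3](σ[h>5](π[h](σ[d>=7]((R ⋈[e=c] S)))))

σ filters on d, owned by the left side.
E' = σ[h>3](σ[h>5](π[h]((σ[d>=7](R) ⋈[e=c] S))))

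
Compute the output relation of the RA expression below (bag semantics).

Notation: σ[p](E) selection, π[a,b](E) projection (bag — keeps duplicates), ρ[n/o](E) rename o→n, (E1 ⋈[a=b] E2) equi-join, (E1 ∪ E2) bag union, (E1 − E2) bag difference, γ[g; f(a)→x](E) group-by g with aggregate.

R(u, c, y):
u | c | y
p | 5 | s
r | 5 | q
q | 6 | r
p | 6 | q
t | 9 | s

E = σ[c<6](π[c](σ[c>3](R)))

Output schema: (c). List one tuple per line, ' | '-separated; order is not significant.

Per-node cardinality:
  R → 5
  σ[c>3](R) → 5
  π[c](σ[c>3](R)) → 5
  σ[c<6](π[c](σ[c>3](R))) → 2

== RESULT ==
c
5
5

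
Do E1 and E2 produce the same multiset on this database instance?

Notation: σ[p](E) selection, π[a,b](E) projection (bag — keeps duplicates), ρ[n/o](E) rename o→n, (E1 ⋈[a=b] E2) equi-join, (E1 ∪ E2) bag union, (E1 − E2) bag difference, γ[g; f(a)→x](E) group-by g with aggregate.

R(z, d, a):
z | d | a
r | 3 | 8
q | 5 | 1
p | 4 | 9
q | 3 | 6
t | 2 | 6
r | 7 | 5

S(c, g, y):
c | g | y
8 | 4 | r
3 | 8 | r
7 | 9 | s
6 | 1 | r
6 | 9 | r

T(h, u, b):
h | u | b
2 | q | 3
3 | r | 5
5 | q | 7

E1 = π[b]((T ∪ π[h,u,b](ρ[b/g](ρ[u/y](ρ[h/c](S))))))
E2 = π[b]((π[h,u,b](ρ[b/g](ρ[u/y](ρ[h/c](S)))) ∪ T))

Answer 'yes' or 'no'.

E1 row counts bottom-up:
  T → 3
  S → 5
  ρ[h/c](S) → 5
  ρ[u/y](ρ[h/c](S)) → 5
  ρ[b/g](ρ[u/y](ρ[h/c](S))) → 5
  π[h,u,b](ρ[b/g](ρ[u/y](ρ[h/c](S)))) → 5
  (T ∪ π[h,u,b](ρ[b/g](ρ[u/y](ρ[h/c](S))))) → 8
  π[b]((T ∪ π[h,u,b](ρ[b/g](ρ[u/y](ρ[h/c](S)))))) → 8
E2 row counts bottom-up:
  S → 5
  ρ[h/c](S) → 5
  ρ[u/y](ρ[h/c](S)) → 5
  ρ[b/g](ρ[u/y](ρ[h/c](S))) → 5
  π[h,u,b](ρ[b/g](ρ[u/y](ρ[h/c](S)))) → 5
  T → 3
  (π[h,u,b](ρ[b/g](ρ[u/y](ρ[h/c](S)))) ∪ T) → 8
  π[b]((π[h,u,b](ρ[b/g](ρ[u/y](ρ[h/c](S)))) ∪ T)) → 8

E1 and E2 produce the same multiset:
b
1
3
4
5
7
8
9
9

yes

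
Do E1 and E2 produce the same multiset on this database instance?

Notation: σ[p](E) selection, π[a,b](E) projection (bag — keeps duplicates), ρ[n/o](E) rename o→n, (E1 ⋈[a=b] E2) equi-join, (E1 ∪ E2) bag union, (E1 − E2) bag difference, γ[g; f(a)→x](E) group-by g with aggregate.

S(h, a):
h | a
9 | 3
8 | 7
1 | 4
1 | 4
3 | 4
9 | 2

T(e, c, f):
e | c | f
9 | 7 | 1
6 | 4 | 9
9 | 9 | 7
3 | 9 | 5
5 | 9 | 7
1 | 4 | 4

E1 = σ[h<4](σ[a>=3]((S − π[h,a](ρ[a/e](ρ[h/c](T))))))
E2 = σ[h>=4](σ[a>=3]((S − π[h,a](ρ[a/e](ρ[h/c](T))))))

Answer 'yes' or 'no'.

E1 per-node cardinality:
  S → 6
  T → 6
  ρ[h/c](T) → 6
  ρ[a/e](ρ[h/c](T)) → 6
  π[h,a](ρ[a/e](ρ[h/c](T))) → 6
  (S − π[h,a](ρ[a/e](ρ[h/c](T)))) → 5
  σ[a>=3]((S − π[h,a](ρ[a/e](ρ[h/c](T))))) → 4
  σ[h<4](σ[a>=3]((S − π[h,a](ρ[a/e](ρ[h/c](T)))))) → 3
E2 per-node cardinality:
  S → 6
  T → 6
  ρ[h/c](T) → 6
  ρ[a/e](ρ[h/c](T)) → 6
  π[h,a](ρ[a/e](ρ[h/c](T))) → 6
  (S − π[h,a](ρ[a/e](ρ[h/c](T)))) → 5
  σ[a>=3]((S − π[h,a](ρ[a/e](ρ[h/c](T))))) → 4
  σ[h>=4](σ[a>=3]((S − π[h,a](ρ[a/e](ρ[h/c](T)))))) → 1

E1 result:
h | a
1 | 4
1 | 4
3 | 4
E2 result:
h | a
8 | 7
Witness: (8, 7) appears 0× in E1 but 1× in E2.

no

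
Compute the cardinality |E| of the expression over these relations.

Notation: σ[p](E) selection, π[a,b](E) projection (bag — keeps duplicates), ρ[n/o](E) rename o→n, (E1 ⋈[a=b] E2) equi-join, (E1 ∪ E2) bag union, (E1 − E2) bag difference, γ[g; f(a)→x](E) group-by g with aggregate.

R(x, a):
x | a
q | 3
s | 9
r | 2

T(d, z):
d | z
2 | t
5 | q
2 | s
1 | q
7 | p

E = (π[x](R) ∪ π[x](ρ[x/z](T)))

Row counts bottom-up:
  R → 3
  π[x](R) → 3
  T → 5
  ρ[x/z](T) → 5
  π[x](ρ[x/z](T)) → 5
  (π[x](R) ∪ π[x](ρ[x/z](T))) → 8

|E| = 8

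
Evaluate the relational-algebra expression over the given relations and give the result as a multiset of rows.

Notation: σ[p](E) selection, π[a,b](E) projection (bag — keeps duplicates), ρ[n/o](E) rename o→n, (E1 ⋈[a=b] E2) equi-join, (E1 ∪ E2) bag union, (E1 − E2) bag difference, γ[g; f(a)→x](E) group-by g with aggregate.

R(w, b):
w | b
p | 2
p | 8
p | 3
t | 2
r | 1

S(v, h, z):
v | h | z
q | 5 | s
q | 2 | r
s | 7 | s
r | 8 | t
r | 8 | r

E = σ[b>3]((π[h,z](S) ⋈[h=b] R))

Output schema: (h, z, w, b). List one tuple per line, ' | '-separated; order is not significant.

Stepwise |·|:
  S → 5
  π[h,z](S) → 5
  R → 5
  (π[h,z](S) ⋈[h=b] R) → 4
  σ[b>3]((π[h,z](S) ⋈[h=b] R)) → 2

== RESULT ==
h | z | w | b
8 | r | p | 8
8 | t | p | 8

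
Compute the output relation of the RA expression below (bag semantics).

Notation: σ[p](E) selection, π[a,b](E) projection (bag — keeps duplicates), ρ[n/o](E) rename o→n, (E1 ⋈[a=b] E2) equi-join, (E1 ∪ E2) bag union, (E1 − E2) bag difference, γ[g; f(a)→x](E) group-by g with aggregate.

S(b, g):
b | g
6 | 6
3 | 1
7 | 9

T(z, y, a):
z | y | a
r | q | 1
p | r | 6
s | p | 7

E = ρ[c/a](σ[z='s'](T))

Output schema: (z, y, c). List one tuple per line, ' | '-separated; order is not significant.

Row counts bottom-up:
  T → 3
  σ[z='s'](T) → 1
  ρ[c/a](σ[z='s'](T)) → 1

== RESULT ==
z | y | c
s | p | 7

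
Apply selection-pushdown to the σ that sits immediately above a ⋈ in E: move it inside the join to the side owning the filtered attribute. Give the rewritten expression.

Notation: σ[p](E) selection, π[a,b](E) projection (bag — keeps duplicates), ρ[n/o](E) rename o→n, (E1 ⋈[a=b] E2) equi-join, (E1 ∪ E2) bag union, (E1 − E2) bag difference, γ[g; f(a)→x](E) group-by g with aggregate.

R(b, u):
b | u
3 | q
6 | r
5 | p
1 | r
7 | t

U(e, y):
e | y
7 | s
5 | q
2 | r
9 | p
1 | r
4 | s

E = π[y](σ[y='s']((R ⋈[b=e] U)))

σ filters on y, owned by the right side.
E' = π[y]((R ⋈[b=e] σ[y='s'](U)))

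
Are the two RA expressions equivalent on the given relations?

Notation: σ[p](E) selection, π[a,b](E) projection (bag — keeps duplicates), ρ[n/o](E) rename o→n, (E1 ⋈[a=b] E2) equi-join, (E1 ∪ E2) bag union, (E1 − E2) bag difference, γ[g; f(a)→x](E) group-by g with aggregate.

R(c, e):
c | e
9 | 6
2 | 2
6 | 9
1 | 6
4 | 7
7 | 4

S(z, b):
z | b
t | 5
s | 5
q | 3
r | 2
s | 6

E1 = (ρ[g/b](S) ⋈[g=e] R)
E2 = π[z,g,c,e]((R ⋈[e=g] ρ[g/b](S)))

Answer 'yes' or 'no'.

E1 stepwise |·|:
  S → 5
  ρ[g/b](S) → 5
  R → 6
  (ρ[g/b](S) ⋈[g=e] R) → 3
E2 stepwise |·|:
  R → 6
  S → 5
  ρ[g/b](S) → 5
  (R ⋈[e=g] ρ[g/b](S)) → 3
  π[z,g,c,e]((R ⋈[e=g] ρ[g/b](S))) → 3

E1 and E2 produce the same multiset:
z | g | c | e
r | 2 | 2 | 2
s | 6 | 1 | 6
s | 6 | 9 | 6

yes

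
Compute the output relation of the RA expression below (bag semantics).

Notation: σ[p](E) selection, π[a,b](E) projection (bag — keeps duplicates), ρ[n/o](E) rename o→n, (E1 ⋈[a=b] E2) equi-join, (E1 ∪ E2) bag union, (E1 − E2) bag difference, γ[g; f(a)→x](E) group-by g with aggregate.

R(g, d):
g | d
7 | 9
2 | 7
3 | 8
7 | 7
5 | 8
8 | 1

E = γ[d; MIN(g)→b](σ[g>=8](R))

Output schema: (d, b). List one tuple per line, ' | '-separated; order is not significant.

Stepwise |·|:
  R → 6
  σ[g>=8](R) → 1
  γ[d; MIN(g)→b](σ[g>=8](R)) → 1

== RESULT ==
d | b
1 | 8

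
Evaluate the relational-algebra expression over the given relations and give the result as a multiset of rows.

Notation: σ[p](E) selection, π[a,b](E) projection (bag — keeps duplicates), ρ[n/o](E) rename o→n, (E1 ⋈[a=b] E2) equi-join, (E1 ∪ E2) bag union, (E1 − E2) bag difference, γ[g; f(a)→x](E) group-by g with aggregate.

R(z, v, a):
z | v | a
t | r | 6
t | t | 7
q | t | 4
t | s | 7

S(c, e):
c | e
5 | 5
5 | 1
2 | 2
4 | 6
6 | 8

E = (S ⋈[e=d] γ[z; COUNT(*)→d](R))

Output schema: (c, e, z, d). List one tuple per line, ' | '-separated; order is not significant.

Row counts bottom-up:
  S → 5
  R → 4
  γ[z; COUNT(*)→d](R) → 2
  (S ⋈[e=d] γ[z; COUNT(*)→d](R)) → 1

== RESULT ==
c | e | z | d
5 | 1 | q | 1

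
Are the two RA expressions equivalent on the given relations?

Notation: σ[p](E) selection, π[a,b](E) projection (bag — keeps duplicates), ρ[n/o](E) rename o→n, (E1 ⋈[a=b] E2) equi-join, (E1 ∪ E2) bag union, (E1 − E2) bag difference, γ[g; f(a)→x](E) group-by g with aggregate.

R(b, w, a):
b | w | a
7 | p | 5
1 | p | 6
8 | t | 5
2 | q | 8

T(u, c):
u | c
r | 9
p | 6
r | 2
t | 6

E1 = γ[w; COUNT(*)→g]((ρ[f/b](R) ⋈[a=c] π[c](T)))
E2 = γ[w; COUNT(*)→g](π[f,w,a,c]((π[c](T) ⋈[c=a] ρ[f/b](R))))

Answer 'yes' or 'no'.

E1 row counts bottom-up:
  R → 4
  ρ[f/b](R) → 4
  T → 4
  π[c](T) → 4
  (ρ[f/b](R) ⋈[a=c] π[c](T)) → 2
  γ[w; COUNT(*)→g]((ρ[f/b](R) ⋈[a=c] π[c](T))) → 1
E2 row counts bottom-up:
  T → 4
  π[c](T) → 4
  R → 4
  ρ[f/b](R) → 4
  (π[c](T) ⋈[c=a] ρ[f/b](R)) → 2
  π[f,w,a,c]((π[c](T) ⋈[c=a] ρ[f/b](R))) → 2
  γ[w; COUNT(*)→g](π[f,w,a,c]((π[c](T) ⋈[c=a] ρ[f/b](R)))) → 1

E1 and E2 produce the same multiset:
w | g
p | 2

yes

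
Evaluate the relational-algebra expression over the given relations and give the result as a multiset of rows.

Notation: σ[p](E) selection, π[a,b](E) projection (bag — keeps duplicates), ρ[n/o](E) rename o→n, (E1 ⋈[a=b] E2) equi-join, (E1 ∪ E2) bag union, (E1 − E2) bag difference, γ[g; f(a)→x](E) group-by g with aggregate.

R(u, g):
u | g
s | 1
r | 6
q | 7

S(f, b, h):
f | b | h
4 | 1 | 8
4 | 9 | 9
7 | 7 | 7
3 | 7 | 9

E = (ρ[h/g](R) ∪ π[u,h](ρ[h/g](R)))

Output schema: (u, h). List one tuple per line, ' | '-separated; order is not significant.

Stepwise |·|:
  R → 3
  ρ[h/g](R) → 3
  R → 3
  ρ[h/g](R) → 3
  π[u,h](ρ[h/g](R)) → 3
  (ρ[h/g](R) ∪ π[u,h](ρ[h/g](R))) → 6

== RESULT ==
u | h
q | 7
q | 7
r | 6
r | 6
s | 1
s | 1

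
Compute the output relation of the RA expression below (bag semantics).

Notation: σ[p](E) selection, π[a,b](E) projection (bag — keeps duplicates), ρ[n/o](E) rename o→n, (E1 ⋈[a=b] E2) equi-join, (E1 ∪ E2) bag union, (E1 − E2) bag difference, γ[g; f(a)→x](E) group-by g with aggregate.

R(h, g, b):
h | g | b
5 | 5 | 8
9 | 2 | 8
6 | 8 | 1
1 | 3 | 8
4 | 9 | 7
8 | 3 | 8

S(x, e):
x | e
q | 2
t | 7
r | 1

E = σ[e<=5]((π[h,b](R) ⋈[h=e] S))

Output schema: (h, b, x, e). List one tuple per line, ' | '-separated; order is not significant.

Subexpression sizes:
  R → 6
  π[h,b](R) → 6
  S → 3
  (π[h,b](R) ⋈[h=e] S) → 1
  σ[e<=5]((π[h,b](R) ⋈[h=e] S)) → 1

== RESULT ==
h | b | x | e
1 | 8 | r | 1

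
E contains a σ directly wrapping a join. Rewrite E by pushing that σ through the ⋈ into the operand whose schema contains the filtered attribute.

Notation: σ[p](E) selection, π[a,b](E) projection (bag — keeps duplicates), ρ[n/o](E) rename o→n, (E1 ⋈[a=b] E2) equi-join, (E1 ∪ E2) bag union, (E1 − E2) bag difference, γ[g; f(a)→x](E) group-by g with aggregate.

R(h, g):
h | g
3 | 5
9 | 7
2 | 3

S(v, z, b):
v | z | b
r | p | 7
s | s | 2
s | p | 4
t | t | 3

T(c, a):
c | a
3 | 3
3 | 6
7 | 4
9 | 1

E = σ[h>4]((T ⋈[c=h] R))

σ filters on h, owned by the right side.
E' = (T ⋈[c=h] σ[h>4](R))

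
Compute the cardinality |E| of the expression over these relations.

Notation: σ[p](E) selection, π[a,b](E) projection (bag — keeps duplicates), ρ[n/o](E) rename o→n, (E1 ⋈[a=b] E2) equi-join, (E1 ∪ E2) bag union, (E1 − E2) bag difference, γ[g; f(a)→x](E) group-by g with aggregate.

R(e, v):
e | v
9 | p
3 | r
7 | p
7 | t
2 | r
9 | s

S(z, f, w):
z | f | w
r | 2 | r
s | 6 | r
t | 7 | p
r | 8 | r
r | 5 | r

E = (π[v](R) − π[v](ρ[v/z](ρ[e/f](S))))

Row counts bottom-up:
  R → 6
  π[v](R) → 6
  S → 5
  ρ[e/f](S) → 5
  ρ[v/z](ρ[e/f](S)) → 5
  π[v](ρ[v/z](ρ[e/f](S))) → 5
  (π[v](R) − π[v](ρ[v/z](ρ[e/f](S)))) → 2

|E| = 2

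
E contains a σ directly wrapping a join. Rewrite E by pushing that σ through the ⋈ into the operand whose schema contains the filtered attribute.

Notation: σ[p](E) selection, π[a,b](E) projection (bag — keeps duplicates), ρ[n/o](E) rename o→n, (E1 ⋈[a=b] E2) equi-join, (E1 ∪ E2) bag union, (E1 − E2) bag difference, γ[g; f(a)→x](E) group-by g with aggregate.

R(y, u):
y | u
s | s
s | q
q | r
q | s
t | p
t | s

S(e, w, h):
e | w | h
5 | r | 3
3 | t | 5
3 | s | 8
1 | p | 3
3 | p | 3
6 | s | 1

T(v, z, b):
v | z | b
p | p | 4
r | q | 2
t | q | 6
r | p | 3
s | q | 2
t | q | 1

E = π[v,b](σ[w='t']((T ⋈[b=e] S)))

σ filters on w, owned by the right side.
E' = π[v,b]((T ⋈[b=e] σ[w='t'](S)))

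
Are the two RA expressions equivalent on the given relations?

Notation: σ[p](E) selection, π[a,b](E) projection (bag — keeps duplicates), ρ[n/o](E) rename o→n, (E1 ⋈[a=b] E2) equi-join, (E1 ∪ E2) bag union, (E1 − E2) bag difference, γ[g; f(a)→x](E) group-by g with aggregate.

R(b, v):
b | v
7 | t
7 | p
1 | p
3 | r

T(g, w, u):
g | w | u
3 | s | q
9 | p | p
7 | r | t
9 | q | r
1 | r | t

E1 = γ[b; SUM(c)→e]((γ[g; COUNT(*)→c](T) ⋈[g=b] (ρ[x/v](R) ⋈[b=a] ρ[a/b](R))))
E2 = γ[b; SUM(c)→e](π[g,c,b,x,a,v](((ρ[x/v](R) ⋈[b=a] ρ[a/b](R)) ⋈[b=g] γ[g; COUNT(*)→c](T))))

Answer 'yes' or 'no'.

E1 subexpression sizes:
  T → 5
  γ[g; COUNT(*)→c](T) → 4
  R → 4
  ρ[x/v](R) → 4
  R → 4
  ρ[a/b](R) → 4
  (ρ[x/v](R) ⋈[b=a] ρ[a/b](R)) → 6
  (γ[g; COUNT(*)→c](T) ⋈[g=b] (ρ[x/v](R) ⋈[b=a] ρ[a/b](R))) → 6
  γ[b; SUM(c)→e]((γ[g; COUNT(*)→c](T) ⋈[g=b] (ρ[x/v](R) ⋈[b=a] ρ[a/b](R)))) → 3
E2 subexpression sizes:
  R → 4
  ρ[x/v](R) → 4
  R → 4
  ρ[a/b](R) → 4
  (ρ[x/v](R) ⋈[b=a] ρ[a/b](R)) → 6
  T → 5
  γ[g; COUNT(*)→c](T) → 4
  ((ρ[x/v](R) ⋈[b=a] ρ[a/b](R)) ⋈[b=g] γ[g; COUNT(*)→c](T)) → 6
  π[g,c,b,x,a,v](((ρ[x/v](R) ⋈[b=a] ρ[a/b](R)) ⋈[b=g] γ[g; COUNT(*)→c](T))) → 6
  γ[b; SUM(c)→e](π[g,c,b,x,a,v](((ρ[x/v](R) ⋈[b=a] ρ[a/b](R)) ⋈[b=g] γ[g; COUNT(*)→c](T)))) → 3

E1 and E2 produce the same multiset:
b | e
1 | 1
3 | 1
7 | 4

yes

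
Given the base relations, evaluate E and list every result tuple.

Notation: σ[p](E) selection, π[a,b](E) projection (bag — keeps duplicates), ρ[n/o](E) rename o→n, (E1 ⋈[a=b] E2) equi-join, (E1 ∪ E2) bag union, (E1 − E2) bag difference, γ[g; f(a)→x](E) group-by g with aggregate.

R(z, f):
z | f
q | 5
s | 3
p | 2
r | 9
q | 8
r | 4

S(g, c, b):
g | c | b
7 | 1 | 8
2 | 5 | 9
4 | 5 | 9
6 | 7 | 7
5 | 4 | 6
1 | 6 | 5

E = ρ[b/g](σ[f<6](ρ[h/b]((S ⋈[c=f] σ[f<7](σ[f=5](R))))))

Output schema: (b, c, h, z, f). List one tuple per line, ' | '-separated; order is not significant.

Subexpression sizes:
  S → 6
  R → 6
  σ[f=5](R) → 1
  σ[f<7](σ[f=5](R)) → 1
  (S ⋈[c=f] σ[f<7](σ[f=5](R))) → 2
  ρ[h/b]((S ⋈[c=f] σ[f<7](σ[f=5](R)))) → 2
  σ[f<6](ρ[h/b]((S ⋈[c=f] σ[f<7](σ[f=5](R))))) → 2
  ρ[b/g](σ[f<6](ρ[h/b]((S ⋈[c=f] σ[f<7](σ[f=5](R)))))) → 2

== RESULT ==
b | c | h | z | f
2 | 5 | 9 | q | 5
4 | 5 | 9 | q | 5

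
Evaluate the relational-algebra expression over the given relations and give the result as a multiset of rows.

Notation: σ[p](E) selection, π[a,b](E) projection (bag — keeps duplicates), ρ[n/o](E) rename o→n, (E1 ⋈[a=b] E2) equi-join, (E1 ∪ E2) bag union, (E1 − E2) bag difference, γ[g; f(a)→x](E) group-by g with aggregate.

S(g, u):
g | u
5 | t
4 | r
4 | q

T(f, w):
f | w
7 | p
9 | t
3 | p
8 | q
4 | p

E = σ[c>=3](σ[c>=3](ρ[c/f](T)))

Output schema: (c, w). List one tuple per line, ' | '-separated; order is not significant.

Stepwise |·|:
  T → 5
  ρ[c/f](T) → 5
  σ[c>=3](ρ[c/f](T)) → 5
  σ[c>=3](σ[c>=3](ρ[c/f](T))) → 5

== RESULT ==
c | w
3 | p
4 | p
7 | p
8 | q
9 | t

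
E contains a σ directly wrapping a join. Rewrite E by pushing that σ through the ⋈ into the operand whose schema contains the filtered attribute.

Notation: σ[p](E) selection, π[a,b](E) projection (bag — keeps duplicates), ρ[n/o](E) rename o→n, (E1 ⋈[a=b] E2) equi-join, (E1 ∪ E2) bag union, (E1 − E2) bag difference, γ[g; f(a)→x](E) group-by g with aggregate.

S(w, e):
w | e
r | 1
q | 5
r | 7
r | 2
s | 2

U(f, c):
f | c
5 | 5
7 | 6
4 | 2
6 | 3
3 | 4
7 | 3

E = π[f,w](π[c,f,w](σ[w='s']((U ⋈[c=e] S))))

σ filters on w, owned by the right side.
E' = π[f,w](π[c,f,w]((U ⋈[c=e] σ[w='s'](S))))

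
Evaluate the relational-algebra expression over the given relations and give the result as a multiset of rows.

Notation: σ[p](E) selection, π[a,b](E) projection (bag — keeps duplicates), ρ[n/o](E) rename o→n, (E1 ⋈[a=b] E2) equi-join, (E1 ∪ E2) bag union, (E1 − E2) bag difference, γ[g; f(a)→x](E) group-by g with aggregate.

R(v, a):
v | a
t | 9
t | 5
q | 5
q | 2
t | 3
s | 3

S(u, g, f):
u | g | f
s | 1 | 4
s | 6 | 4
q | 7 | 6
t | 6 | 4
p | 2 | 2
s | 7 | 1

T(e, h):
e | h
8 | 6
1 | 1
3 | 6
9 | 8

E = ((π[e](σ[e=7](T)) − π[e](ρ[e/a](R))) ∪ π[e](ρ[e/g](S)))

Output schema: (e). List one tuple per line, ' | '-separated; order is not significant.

Stepwise |·|:
  T → 4
  σ[e=7](T) → 0
  π[e](σ[e=7](T)) → 0
  R → 6
  ρ[e/a](R) → 6
  π[e](ρ[e/a](R)) → 6
  (π[e](σ[e=7](T)) − π[e](ρ[e/a](R))) → 0
  S → 6
  ρ[e/g](S) → 6
  π[e](ρ[e/g](S)) → 6
  ((π[e](σ[e=7](T)) − π[e](ρ[e/a](R))) ∪ π[e](ρ[e/g](S))) → 6

== RESULT ==
e
1
2
6
6
7
7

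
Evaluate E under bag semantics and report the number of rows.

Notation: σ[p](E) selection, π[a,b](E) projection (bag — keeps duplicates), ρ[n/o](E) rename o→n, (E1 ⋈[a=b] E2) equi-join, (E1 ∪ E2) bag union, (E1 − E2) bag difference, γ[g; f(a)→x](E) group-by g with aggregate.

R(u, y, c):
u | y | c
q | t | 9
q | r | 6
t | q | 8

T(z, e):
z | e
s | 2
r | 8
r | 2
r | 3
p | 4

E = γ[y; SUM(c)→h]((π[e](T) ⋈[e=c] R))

Row counts bottom-up:
  T → 5
  π[e](T) → 5
  R → 3
  (π[e](T) ⋈[e=c] R) → 1
  γ[y; SUM(c)→h]((π[e](T) ⋈[e=c] R)) → 1

|E| = 1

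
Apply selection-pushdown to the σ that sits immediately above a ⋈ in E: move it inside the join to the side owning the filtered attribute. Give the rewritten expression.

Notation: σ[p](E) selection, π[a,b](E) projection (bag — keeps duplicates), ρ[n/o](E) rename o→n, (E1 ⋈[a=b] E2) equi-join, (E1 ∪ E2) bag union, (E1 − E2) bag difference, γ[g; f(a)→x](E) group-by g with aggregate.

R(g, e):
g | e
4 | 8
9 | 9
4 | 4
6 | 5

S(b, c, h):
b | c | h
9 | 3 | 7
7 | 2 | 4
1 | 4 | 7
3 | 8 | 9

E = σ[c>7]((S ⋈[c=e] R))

σ filters on c, owned by the left side.
E' = (σ[c>7](S) ⋈[c=e] R)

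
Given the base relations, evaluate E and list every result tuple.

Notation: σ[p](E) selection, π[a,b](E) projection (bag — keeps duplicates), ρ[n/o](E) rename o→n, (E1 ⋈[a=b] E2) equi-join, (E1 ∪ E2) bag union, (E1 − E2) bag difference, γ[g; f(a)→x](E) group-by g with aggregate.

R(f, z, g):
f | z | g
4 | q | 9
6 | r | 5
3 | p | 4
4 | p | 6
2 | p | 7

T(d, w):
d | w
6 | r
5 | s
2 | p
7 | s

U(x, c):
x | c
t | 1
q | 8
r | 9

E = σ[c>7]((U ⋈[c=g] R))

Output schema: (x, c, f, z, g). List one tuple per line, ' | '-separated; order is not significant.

Per-node cardinality:
  U → 3
  R → 5
  (U ⋈[c=g] R) → 1
  σ[c>7]((U ⋈[c=g] R)) → 1

== RESULT ==
x | c | f | z | g
r | 9 | 4 | q | 9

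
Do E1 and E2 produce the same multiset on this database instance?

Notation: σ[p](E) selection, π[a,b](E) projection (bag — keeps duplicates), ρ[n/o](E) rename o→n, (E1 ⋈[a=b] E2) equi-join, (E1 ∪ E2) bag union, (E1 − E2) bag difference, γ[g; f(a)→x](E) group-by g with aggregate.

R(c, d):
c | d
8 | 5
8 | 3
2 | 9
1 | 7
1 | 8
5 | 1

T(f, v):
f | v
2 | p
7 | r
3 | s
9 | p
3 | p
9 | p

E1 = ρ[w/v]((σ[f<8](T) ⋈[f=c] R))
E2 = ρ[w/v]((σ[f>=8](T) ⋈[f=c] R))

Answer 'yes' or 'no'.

E1 per-node cardinality:
  T → 6
  σ[f<8](T) → 4
  R → 6
  (σ[f<8](T) ⋈[f=c] R) → 1
  ρ[w/v]((σ[f<8](T) ⋈[f=c] R)) → 1
E2 per-node cardinality:
  T → 6
  σ[f>=8](T) → 2
  R → 6
  (σ[f>=8](T) ⋈[f=c] R) → 0
  ρ[w/v]((σ[f>=8](T) ⋈[f=c] R)) → 0

E1 result:
f | w | c | d
2 | p | 2 | 9
E2 result:
f | w | c | d
(0 rows)
Witness: (2, 'p', 2, 9) appears 1× in E1 but 0× in E2.

no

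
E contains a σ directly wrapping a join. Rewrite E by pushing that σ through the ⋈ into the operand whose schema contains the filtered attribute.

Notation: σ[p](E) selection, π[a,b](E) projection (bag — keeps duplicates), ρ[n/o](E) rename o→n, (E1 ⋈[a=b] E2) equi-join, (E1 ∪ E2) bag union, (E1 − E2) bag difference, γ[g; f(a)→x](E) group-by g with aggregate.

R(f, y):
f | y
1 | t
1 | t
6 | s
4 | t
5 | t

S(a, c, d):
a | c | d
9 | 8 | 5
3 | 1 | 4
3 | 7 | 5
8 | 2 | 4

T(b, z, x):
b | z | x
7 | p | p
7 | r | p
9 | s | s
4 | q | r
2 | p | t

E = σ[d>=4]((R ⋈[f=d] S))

σ filters on d, owned by the right side.
E' = (R ⋈[f=d] σ[d>=4](S))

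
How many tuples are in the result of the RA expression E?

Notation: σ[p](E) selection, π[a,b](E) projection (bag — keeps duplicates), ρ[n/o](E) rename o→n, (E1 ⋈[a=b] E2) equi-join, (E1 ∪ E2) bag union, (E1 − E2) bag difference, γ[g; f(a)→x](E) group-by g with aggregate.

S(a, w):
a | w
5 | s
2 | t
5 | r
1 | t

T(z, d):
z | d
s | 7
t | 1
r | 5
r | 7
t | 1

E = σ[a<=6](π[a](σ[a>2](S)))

Row counts bottom-up:
  S → 4
  σ[a>2](S) → 2
  π[a](σ[a>2](S)) → 2
  σ[a<=6](π[a](σ[a>2](S))) → 2

|E| = 2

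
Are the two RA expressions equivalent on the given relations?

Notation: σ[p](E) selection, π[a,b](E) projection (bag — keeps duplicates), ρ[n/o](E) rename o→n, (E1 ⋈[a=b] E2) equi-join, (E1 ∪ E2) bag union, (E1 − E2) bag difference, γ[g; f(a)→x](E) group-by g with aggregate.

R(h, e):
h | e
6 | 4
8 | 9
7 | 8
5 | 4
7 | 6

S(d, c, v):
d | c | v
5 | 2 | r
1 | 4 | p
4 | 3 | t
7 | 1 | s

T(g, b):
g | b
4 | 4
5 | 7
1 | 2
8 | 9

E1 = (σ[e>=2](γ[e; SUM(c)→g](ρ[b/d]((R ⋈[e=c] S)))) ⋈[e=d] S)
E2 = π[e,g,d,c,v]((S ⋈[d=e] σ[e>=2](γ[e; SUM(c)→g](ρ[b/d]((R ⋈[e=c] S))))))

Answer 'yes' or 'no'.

E1 stepwise |·|:
  R → 5
  S → 4
  (R ⋈[e=c] S) → 2
  ρ[b/d]((R ⋈[e=c] S)) → 2
  γ[e; SUM(c)→g](ρ[b/d]((R ⋈[e=c] S))) → 1
  σ[e>=2](γ[e; SUM(c)→g](ρ[b/d]((R ⋈[e=c] S)))) → 1
  S → 4
  (σ[e>=2](γ[e; SUM(c)→g](ρ[b/d]((R ⋈[e=c] S)))) ⋈[e=d] S) → 1
E2 stepwise |·|:
  S → 4
  R → 5
  S → 4
  (R ⋈[e=c] S) → 2
  ρ[b/d]((R ⋈[e=c] S)) → 2
  γ[e; SUM(c)→g](ρ[b/d]((R ⋈[e=c] S))) → 1
  σ[e>=2](γ[e; SUM(c)→g](ρ[b/d]((R ⋈[e=c] S)))) → 1
  (S ⋈[d=e] σ[e>=2](γ[e; SUM(c)→g](ρ[b/d]((R ⋈[e=c] S))))) → 1
  π[e,g,d,c,v]((S ⋈[d=e] σ[e>=2](γ[e; SUM(c)→g](ρ[b/d]((R ⋈[e=c] S)))))) → 1

E1 and E2 produce the same multiset:
e | g | d | c | v
4 | 8 | 4 | 3 | t

yes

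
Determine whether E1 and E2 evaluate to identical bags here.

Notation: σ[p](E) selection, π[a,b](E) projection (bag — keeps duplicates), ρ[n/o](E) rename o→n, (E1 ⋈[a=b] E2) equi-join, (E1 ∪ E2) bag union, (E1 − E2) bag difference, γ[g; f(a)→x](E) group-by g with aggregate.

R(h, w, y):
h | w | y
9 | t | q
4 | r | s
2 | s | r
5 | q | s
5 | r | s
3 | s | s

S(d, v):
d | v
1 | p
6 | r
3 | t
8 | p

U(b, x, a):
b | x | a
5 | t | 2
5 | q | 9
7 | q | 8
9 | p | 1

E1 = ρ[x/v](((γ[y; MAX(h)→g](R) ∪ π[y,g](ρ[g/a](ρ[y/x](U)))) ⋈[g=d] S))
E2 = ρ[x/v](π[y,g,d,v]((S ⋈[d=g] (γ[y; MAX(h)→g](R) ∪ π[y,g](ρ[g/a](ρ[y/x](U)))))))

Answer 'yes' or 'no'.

E1 per-node cardinality:
  R → 6
  γ[y; MAX(h)→g](R) → 3
  U → 4
  ρ[y/x](U) → 4
  ρ[g/a](ρ[y/x](U)) → 4
  π[y,g](ρ[g/a](ρ[y/x](U))) → 4
  (γ[y; MAX(h)→g](R) ∪ π[y,g](ρ[g/a](ρ[y/x](U)))) → 7
  S → 4
  ((γ[y; MAX(h)→g](R) ∪ π[y,g](ρ[g/a](ρ[y/x](U)))) ⋈[g=d] S) → 2
  ρ[x/v](((γ[y; MAX(h)→g](R) ∪ π[y,g](ρ[g/a](ρ[y/x](U)))) ⋈[g=d] S)) → 2
E2 per-node cardinality:
  S → 4
  R → 6
  γ[y; MAX(h)→g](R) → 3
  U → 4
  ρ[y/x](U) → 4
  ρ[g/a](ρ[y/x](U)) → 4
  π[y,g](ρ[g/a](ρ[y/x](U))) → 4
  (γ[y; MAX(h)→g](R) ∪ π[y,g](ρ[g/a](ρ[y/x](U)))) → 7
  (S ⋈[d=g] (γ[y; MAX(h)→g](R) ∪ π[y,g](ρ[g/a](ρ[y/x](U))))) → 2
  π[y,g,d,v]((S ⋈[d=g] (γ[y; MAX(h)→g](R) ∪ π[y,g](ρ[g/a](ρ[y/x](U)))))) → 2
  ρ[x/v](π[y,g,d,v]((S ⋈[d=g] (γ[y; MAX(h)→g](R) ∪ π[y,g](ρ[g/a](ρ[y/x](U))))))) → 2

E1 and E2 produce the same multiset:
y | g | d | x
p | 1 | 1 | p
q | 8 | 8 | p

yes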